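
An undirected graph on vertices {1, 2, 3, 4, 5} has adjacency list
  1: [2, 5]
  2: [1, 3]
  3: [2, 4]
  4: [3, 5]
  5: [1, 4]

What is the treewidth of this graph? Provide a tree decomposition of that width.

Treewidth 2.
One such decomposition:
Bags: B1 = {1, 4, 5}  B2 = {1, 2, 4}  B3 = {2, 3, 4}
Tree: B1–B2, B2–B3

The largest bag has 3 vertices, giving width 2; this decomposition certifies tw(G) ≤ 2. For the lower bound, G contains the cycle 4–5–1–2–3–4, so G is not a forest; only forests have treewidth ≤ 1, hence tw(G) ≥ 2. The upper and lower bounds meet at 2, so that is the treewidth.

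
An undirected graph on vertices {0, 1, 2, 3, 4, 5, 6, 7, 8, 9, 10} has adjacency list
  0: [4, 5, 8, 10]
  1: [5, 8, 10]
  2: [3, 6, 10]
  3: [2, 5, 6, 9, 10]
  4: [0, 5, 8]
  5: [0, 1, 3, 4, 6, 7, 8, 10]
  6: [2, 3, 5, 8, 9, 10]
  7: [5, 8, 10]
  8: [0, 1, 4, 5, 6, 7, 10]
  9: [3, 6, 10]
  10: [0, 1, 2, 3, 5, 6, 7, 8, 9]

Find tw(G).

A width-3 tree decomposition is:
Bags: B1 = {5, 6, 8, 10}  B2 = {0, 5, 8, 10}  B3 = {0, 4, 5, 8}  B4 = {3, 5, 6, 10}  B5 = {5, 7, 8, 10}  B6 = {2, 3, 6, 10}  B7 = {1, 5, 8, 10}  B8 = {3, 6, 9, 10}
Tree: B1–B2, B2–B3, B1–B4, B2–B5, B4–B6, B1–B7, B4–B8
Every bag has size at most 4, so the width is 4 − 1 = 3 and tw(G) ≤ 3. Conversely, {3, 6, 9, 10} is a clique of size 4, and the vertices of any clique must share a bag in every tree decomposition; so some bag has ≥ 4 vertices and tw(G) ≥ 3. Hence tw(G) = 3 exactly.

3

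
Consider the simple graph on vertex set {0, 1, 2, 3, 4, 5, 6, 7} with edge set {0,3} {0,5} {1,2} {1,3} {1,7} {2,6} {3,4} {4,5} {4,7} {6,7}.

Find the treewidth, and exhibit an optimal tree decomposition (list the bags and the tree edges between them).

Treewidth 2.
One such decomposition:
Bags: B1 = {0, 3, 5}  B2 = {3, 4, 5}  B3 = {1, 3, 4}  B4 = {1, 4, 7}  B5 = {1, 2, 7}  B6 = {2, 6, 7}
Tree: B1–B2, B2–B3, B3–B4, B4–B5, B5–B6

Each bag holds 3 vertices, so the decomposition has width 2, which upper-bounds the treewidth. The edges 0–5–4–3–0 form a cycle, so G is not a tree and its treewidth is at least 2. Therefore the treewidth is 2.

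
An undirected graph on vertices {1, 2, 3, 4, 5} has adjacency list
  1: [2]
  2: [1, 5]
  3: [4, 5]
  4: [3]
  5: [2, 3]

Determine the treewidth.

A width-1 tree decomposition is:
Bags: B1 = {1, 2}  B2 = {2, 5}  B3 = {3, 5}  B4 = {3, 4}
Tree: B1–B2, B2–B3, B3–B4
Every bag has size at most 2, so the width is 2 − 1 = 1 and tw(G) ≤ 1. Since G has at least one edge (e.g. 1–2), it is not an edgeless graph, so tw(G) ≥ 1. Combining the bounds, tw(G) = 1.

1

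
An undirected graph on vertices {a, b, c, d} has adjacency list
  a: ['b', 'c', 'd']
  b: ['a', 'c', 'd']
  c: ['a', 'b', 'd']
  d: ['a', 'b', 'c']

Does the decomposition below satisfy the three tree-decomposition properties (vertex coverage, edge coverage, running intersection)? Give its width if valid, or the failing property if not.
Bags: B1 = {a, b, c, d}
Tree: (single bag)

Every vertex of G appears in some bag (union = {a, b, c, d}); every edge is covered by a bag; and for each vertex v the set of bags containing v is connected in the bag tree. The decomposition is therefore valid. The largest bag has 4 vertices, so the width is 3.

Yes; width 3.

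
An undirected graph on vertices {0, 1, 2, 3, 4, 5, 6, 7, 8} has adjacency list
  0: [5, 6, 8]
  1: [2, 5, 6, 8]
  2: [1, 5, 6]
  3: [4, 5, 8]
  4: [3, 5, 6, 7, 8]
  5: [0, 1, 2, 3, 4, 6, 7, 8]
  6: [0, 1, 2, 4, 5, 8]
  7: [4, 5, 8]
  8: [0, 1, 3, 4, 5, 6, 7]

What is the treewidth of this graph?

3

A width-3 tree decomposition is:
Bags: B1 = {4, 5, 6, 8}  B2 = {3, 4, 5, 8}  B3 = {0, 5, 6, 8}  B4 = {4, 5, 7, 8}  B5 = {1, 5, 6, 8}  B6 = {1, 2, 5, 6}
Tree: B1–B2, B1–B3, B2–B4, B3–B5, B5–B6
Each bag holds 4 vertices, so the decomposition has width 3, which upper-bounds the treewidth. Conversely, {0, 5, 6, 8} is a clique of size 4, and the vertices of any clique must share a bag in every tree decomposition; so some bag has ≥ 4 vertices and tw(G) ≥ 3. Combining the bounds, tw(G) = 3.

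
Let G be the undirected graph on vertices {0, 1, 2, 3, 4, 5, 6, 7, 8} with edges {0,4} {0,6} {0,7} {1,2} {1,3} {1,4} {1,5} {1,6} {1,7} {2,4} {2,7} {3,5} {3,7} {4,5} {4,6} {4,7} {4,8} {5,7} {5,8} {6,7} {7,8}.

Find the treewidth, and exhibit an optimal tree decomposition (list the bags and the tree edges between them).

Treewidth 3.
Bags: B1 = {1, 4, 5, 7}  B2 = {4, 5, 7, 8}  B3 = {1, 3, 5, 7}  B4 = {1, 2, 4, 7}  B5 = {1, 4, 6, 7}  B6 = {0, 4, 6, 7}
Tree: B1–B2, B1–B3, B1–B4, B1–B5, B5–B6

Every bag has size at most 4, so the width is 4 − 1 = 3 and tw(G) ≤ 3. On the other hand G contains the 4-clique {1, 3, 5, 7}. A clique must lie in a single bag of any decomposition, so no decomposition can have width below 3. Hence tw(G) = 3 exactly.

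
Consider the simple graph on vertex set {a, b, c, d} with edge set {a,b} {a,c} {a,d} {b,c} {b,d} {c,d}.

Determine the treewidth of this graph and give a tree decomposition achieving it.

Treewidth 3.
One optimal decomposition is:
Bags: B1 = {a, b, c, d}
Tree: (single bag)

With just one bag of size 4, the width is 4 − 1 = 3, so tw(G) ≤ 3. Conversely, {a, b, c, d} is a clique of size 4, and the vertices of any clique must share a bag in every tree decomposition; so some bag has ≥ 4 vertices and tw(G) ≥ 3. The upper and lower bounds meet at 3, so that is the treewidth.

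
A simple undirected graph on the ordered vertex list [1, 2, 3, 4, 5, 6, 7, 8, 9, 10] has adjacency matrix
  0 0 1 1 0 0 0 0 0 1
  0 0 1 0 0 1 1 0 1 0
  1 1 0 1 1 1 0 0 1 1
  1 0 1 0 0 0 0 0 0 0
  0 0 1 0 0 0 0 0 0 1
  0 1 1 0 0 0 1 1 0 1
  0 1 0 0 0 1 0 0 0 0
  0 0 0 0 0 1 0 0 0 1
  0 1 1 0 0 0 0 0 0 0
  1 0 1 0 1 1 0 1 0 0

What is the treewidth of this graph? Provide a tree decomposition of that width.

Treewidth 2.
One optimal decomposition is:
Bags: B1 = {3, 5, 10}  B2 = {1, 3, 10}  B3 = {3, 6, 10}  B4 = {2, 3, 6}  B5 = {1, 3, 4}  B6 = {6, 8, 10}  B7 = {2, 3, 9}  B8 = {2, 6, 7}
Tree: B1–B2, B1–B3, B3–B4, B2–B5, B3–B6, B4–B7, B4–B8

The largest bag has 3 vertices, giving width 2; this decomposition certifies tw(G) ≤ 2. On the other hand G contains the 3-clique {6, 8, 10}. A clique must lie in a single bag of any decomposition, so no decomposition can have width below 2. Combining the bounds, tw(G) = 2.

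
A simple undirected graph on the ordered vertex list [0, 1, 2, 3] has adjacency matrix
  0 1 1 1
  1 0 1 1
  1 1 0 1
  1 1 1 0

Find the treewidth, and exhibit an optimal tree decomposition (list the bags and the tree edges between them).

Treewidth 3.
One such decomposition:
Bags: B1 = {0, 1, 2, 3}
Tree: (single bag)

With just one bag of size 4, the width is 4 − 1 = 3, so tw(G) ≤ 3. For the lower bound, the 4 vertices {0, 1, 2, 3} are pairwise adjacent, and any tree decomposition puts a clique entirely inside one bag — forcing width ≥ 3. The upper and lower bounds meet at 3, so that is the treewidth.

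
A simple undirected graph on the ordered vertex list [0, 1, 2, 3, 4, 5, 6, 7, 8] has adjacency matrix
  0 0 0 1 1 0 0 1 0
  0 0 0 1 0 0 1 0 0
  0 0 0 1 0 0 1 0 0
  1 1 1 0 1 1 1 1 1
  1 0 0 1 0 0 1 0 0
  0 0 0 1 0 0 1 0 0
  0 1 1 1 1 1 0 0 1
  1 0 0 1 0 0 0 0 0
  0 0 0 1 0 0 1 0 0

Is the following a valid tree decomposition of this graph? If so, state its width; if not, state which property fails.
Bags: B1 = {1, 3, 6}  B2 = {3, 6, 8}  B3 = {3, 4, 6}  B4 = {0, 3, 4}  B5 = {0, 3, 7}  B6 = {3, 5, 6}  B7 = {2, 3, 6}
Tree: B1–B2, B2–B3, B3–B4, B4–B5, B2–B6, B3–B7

Every vertex of G appears in some bag (union = {0, 1, 2, 3, 4, 5, 6, 7, 8}); every edge is covered by a bag; and for each vertex v the set of bags containing v is connected in the bag tree. The decomposition is therefore valid. The largest bag has 3 vertices, so the width is 2.

Yes; width 2.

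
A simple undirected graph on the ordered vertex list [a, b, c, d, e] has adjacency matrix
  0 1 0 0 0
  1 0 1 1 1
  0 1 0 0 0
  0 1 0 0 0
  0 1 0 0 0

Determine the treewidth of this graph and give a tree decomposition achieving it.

Treewidth 1.
One optimal decomposition is:
Bags: B1 = {b, c}  B2 = {a, b}  B3 = {b, d}  B4 = {b, e}
Tree: B1–B2, B1–B3, B3–B4

The largest bag has 2 vertices, giving width 1; this decomposition certifies tw(G) ≤ 1. Since G has at least one edge (e.g. c–b), it is not an edgeless graph, so tw(G) ≥ 1. Therefore the treewidth is 1.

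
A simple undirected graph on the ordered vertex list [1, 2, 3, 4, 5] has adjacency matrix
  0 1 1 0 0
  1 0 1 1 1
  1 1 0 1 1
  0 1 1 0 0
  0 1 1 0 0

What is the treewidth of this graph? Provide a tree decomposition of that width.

Treewidth 2.
One optimal decomposition is:
Bags: B1 = {2, 3, 5}  B2 = {1, 2, 3}  B3 = {2, 3, 4}
Tree: B1–B2, B2–B3

The largest bag has 3 vertices, giving width 2; this decomposition certifies tw(G) ≤ 2. On the other hand G contains the 3-clique {1, 2, 3}. A clique must lie in a single bag of any decomposition, so no decomposition can have width below 2. The upper and lower bounds meet at 2, so that is the treewidth.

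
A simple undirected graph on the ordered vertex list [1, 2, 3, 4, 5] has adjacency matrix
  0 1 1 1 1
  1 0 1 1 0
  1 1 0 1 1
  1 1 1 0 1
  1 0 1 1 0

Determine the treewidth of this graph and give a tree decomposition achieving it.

Treewidth 3.
One such decomposition:
Bags: B1 = {1, 3, 4, 5}  B2 = {1, 2, 3, 4}
Tree: B1–B2

Every bag has size at most 4, so the width is 4 − 1 = 3 and tw(G) ≤ 3. For the lower bound, the 4 vertices {1, 2, 3, 4} are pairwise adjacent, and any tree decomposition puts a clique entirely inside one bag — forcing width ≥ 3. Therefore the treewidth is 3.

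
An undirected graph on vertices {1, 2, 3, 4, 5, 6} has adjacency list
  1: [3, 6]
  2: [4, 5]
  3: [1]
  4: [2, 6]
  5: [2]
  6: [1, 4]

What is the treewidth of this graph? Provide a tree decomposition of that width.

Treewidth 1.
Bags: B1 = {2, 5}  B2 = {2, 4}  B3 = {4, 6}  B4 = {1, 6}  B5 = {1, 3}
Tree: B1–B2, B2–B3, B3–B4, B4–B5

The largest bag has 2 vertices, giving width 1; this decomposition certifies tw(G) ≤ 1. Since G has at least one edge (e.g. 5–2), it is not an edgeless graph, so tw(G) ≥ 1. The upper and lower bounds meet at 1, so that is the treewidth.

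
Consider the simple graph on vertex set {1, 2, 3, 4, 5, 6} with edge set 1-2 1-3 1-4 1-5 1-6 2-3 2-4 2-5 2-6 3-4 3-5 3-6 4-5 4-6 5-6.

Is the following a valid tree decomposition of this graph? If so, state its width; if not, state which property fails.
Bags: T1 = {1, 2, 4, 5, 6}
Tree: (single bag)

No — vertex 3 appears in no bag.

A tree decomposition must satisfy three properties: every vertex lies in some bag; for every edge, both endpoints lie together in some bag; and for every vertex, the bags containing it form a connected subtree. Here vertex 3 appears in no bag, so the decomposition is invalid.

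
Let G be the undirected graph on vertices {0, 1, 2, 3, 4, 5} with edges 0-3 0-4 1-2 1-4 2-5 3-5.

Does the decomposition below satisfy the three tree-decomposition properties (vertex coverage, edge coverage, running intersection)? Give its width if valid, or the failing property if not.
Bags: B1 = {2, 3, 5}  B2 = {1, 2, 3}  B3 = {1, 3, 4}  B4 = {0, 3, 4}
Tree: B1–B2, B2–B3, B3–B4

Checking the three conditions: (i) the bags cover all of {0, 1, 2, 3, 4, 5}; (ii) for each edge, some bag contains both endpoints; (iii) the bags containing any fixed vertex form a subtree. All hold, so the decomposition is valid with width 3 − 1 = 2.

Yes; width 2.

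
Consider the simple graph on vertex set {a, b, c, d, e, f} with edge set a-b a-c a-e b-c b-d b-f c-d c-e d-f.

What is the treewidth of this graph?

2

A width-2 tree decomposition is:
Bags: B1 = {a, b, c}  B2 = {a, c, e}  B3 = {b, c, d}  B4 = {b, d, f}
Tree: B1–B2, B1–B3, B3–B4
The largest bag has 3 vertices, giving width 2; this decomposition certifies tw(G) ≤ 2. For the lower bound, the 3 vertices {b, c, d} are pairwise adjacent, and any tree decomposition puts a clique entirely inside one bag — forcing width ≥ 2. The upper and lower bounds meet at 2, so that is the treewidth.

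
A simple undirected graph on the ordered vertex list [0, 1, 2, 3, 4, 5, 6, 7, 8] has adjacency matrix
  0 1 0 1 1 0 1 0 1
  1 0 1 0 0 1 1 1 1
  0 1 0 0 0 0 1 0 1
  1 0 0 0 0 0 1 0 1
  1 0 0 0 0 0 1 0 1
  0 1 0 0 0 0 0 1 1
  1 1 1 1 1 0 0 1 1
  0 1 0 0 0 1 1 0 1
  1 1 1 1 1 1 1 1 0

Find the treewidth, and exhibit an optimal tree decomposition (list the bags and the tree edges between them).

The largest bag has 4 vertices, giving width 3; this decomposition certifies tw(G) ≤ 3. Conversely, {1, 5, 7, 8} is a clique of size 4, and the vertices of any clique must share a bag in every tree decomposition; so some bag has ≥ 4 vertices and tw(G) ≥ 3. Combining the bounds, tw(G) = 3.

Treewidth 3.
One optimal decomposition is:
Bags: B1 = {1, 2, 6, 8}  B2 = {1, 6, 7, 8}  B3 = {0, 1, 6, 8}  B4 = {1, 5, 7, 8}  B5 = {0, 4, 6, 8}  B6 = {0, 3, 6, 8}
Tree: B1–B2, B1–B3, B2–B4, B3–B5, B3–B6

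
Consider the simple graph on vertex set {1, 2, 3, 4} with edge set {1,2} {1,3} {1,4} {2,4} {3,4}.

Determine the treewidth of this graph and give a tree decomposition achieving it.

Treewidth 2.
One such decomposition:
Bags: B1 = {1, 3, 4}  B2 = {1, 2, 4}
Tree: B1–B2

Every bag has size at most 3, so the width is 3 − 1 = 2 and tw(G) ≤ 2. On the other hand G contains the 3-clique {1, 2, 4}. A clique must lie in a single bag of any decomposition, so no decomposition can have width below 2. Therefore the treewidth is 2.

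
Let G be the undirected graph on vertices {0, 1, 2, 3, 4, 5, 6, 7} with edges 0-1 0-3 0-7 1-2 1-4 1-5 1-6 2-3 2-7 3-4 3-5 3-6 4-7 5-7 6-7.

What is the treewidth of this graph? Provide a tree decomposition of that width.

Each bag holds 4 vertices, so the decomposition has width 3, which upper-bounds the treewidth. For the lower bound: the 4 vertex sets {2,3}, {1,5}, {7}, {0} are disjoint, each induces a connected subgraph, and every pair is joined by at least one edge of G. Contracting each set to a single vertex therefore yields K_{4} as a minor, and since treewidth is minor-monotone, tw(G) ≥ tw(K_{4}) = 3. The upper and lower bounds meet at 3, so that is the treewidth.

Treewidth 3.
One optimal decomposition is:
Bags: B1 = {1, 2, 3, 7}  B2 = {1, 3, 5, 7}  B3 = {0, 1, 3, 7}  B4 = {1, 3, 4, 7}  B5 = {1, 3, 6, 7}
Tree: B1–B2, B2–B3, B3–B4, B4–B5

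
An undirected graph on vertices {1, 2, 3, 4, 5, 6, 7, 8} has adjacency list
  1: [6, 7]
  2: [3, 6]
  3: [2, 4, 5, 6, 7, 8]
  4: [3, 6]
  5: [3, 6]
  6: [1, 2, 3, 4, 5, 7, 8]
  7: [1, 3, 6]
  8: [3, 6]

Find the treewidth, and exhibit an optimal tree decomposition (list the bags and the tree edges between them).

Treewidth 2.
Bags: B1 = {3, 6, 7}  B2 = {2, 3, 6}  B3 = {3, 4, 6}  B4 = {3, 6, 8}  B5 = {3, 5, 6}  B6 = {1, 6, 7}
Tree: B1–B2, B1–B3, B1–B4, B2–B5, B1–B6

Each bag holds 3 vertices, so the decomposition has width 2, which upper-bounds the treewidth. On the other hand G contains the 3-clique {1, 6, 7}. A clique must lie in a single bag of any decomposition, so no decomposition can have width below 2. Combining the bounds, tw(G) = 2.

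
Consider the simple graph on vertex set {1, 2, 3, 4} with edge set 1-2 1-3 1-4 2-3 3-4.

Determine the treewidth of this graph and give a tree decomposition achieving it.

Every bag has size at most 3, so the width is 3 − 1 = 2 and tw(G) ≤ 2. Conversely, {1, 2, 3} is a clique of size 3, and the vertices of any clique must share a bag in every tree decomposition; so some bag has ≥ 3 vertices and tw(G) ≥ 2. Combining the bounds, tw(G) = 2.

Treewidth 2.
One optimal decomposition is:
Bags: B1 = {1, 3, 4}  B2 = {1, 2, 3}
Tree: B1–B2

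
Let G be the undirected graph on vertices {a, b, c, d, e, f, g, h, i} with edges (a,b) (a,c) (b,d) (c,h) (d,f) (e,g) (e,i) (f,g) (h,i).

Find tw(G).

2

A width-2 tree decomposition is:
Bags: B1 = {c, h, i}  B2 = {a, c, i}  B3 = {a, b, i}  B4 = {b, d, i}  B5 = {d, f, i}  B6 = {f, g, i}  B7 = {e, g, i}
Tree: B1–B2, B2–B3, B3–B4, B4–B5, B5–B6, B6–B7
Each bag holds 3 vertices, so the decomposition has width 2, which upper-bounds the treewidth. Since i–h–c–a–b–d–f–g–e–i is a cycle in G, G is not acyclic. Forests are exactly the graphs of treewidth ≤ 1, so tw(G) ≥ 2. The upper and lower bounds meet at 2, so that is the treewidth.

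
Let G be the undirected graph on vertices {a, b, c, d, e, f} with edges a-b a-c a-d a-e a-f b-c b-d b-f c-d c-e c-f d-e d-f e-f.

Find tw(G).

4

A width-4 tree decomposition is:
Bags: B1 = {a, b, c, d, f}  B2 = {a, c, d, e, f}
Tree: B1–B2
The largest bag has 5 vertices, giving width 4; this decomposition certifies tw(G) ≤ 4. Conversely, {a, c, d, e, f} is a clique of size 5, and the vertices of any clique must share a bag in every tree decomposition; so some bag has ≥ 5 vertices and tw(G) ≥ 4. Combining the bounds, tw(G) = 4.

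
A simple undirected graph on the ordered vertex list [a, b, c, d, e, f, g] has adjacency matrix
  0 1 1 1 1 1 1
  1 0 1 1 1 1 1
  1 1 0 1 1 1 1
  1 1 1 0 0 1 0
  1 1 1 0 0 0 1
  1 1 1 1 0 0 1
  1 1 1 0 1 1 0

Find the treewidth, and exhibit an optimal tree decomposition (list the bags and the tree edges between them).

Each bag holds 5 vertices, so the decomposition has width 4, which upper-bounds the treewidth. On the other hand G contains the 5-clique {a, b, c, e, g}. A clique must lie in a single bag of any decomposition, so no decomposition can have width below 4. Therefore the treewidth is 4.

Treewidth 4.
One optimal decomposition is:
Bags: B1 = {a, b, c, f, g}  B2 = {a, b, c, e, g}  B3 = {a, b, c, d, f}
Tree: B1–B2, B1–B3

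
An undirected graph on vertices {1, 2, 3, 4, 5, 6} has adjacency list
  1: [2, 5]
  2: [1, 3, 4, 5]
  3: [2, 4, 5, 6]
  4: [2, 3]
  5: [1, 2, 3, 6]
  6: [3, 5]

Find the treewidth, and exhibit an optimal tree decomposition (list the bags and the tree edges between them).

Treewidth 2.
One optimal decomposition is:
Bags: B1 = {2, 3, 4}  B2 = {2, 3, 5}  B3 = {3, 5, 6}  B4 = {1, 2, 5}
Tree: B1–B2, B2–B3, B2–B4

The largest bag has 3 vertices, giving width 2; this decomposition certifies tw(G) ≤ 2. On the other hand G contains the 3-clique {1, 2, 5}. A clique must lie in a single bag of any decomposition, so no decomposition can have width below 2. Combining the bounds, tw(G) = 2.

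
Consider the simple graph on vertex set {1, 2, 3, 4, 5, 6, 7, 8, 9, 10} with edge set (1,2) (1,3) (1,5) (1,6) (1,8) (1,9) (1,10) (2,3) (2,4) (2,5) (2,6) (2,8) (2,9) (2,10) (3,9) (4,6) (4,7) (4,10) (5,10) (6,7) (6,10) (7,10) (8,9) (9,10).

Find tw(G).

A width-3 tree decomposition is:
Bags: B1 = {1, 2, 8, 9}  B2 = {1, 2, 9, 10}  B3 = {1, 2, 6, 10}  B4 = {2, 4, 6, 10}  B5 = {1, 2, 5, 10}  B6 = {4, 6, 7, 10}  B7 = {1, 2, 3, 9}
Tree: B1–B2, B2–B3, B3–B4, B3–B5, B4–B6, B1–B7
Each bag holds 4 vertices, so the decomposition has width 3, which upper-bounds the treewidth. For the lower bound, the 4 vertices {1, 2, 8, 9} are pairwise adjacent, and any tree decomposition puts a clique entirely inside one bag — forcing width ≥ 3. Combining the bounds, tw(G) = 3.

3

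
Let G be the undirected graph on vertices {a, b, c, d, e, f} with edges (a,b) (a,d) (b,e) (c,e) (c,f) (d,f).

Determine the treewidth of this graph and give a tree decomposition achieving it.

Treewidth 2.
One optimal decomposition is:
Bags: B1 = {b, c, e}  B2 = {b, c, f}  B3 = {b, d, f}  B4 = {a, b, d}
Tree: B1–B2, B2–B3, B3–B4

The largest bag has 3 vertices, giving width 2; this decomposition certifies tw(G) ≤ 2. For the lower bound, G contains the cycle b–e–c–f–d–a–b, so G is not a forest; only forests have treewidth ≤ 1, hence tw(G) ≥ 2. Combining the bounds, tw(G) = 2.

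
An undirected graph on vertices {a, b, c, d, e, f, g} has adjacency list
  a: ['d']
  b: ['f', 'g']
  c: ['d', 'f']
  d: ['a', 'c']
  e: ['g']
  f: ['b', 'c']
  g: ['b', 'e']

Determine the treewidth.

A width-1 tree decomposition is:
Bags: B1 = {e, g}  B2 = {b, g}  B3 = {b, f}  B4 = {c, f}  B5 = {c, d}  B6 = {a, d}
Tree: B1–B2, B2–B3, B3–B4, B4–B5, B5–B6
Every bag has size at most 2, so the width is 2 − 1 = 1 and tw(G) ≤ 1. Any graph with an edge has treewidth ≥ 1, and G has the edge e–g. The upper and lower bounds meet at 1, so that is the treewidth.

1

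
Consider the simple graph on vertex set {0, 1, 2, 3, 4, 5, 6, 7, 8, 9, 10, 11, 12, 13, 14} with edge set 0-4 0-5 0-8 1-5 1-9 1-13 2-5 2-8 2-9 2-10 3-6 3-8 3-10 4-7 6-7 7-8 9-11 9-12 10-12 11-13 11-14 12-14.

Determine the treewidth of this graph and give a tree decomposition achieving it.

The largest bag has 4 vertices, giving width 3; this decomposition certifies tw(G) ≤ 3. For the lower bound: the 4 vertex sets {11,13,14}, {12}, {9}, {1,2,5,10} are disjoint, each induces a connected subgraph, and every pair is joined by at least one edge of G. Contracting each set to a single vertex therefore yields K_{4} as a minor, and since treewidth is minor-monotone, tw(G) ≥ tw(K_{4}) = 3. Therefore the treewidth is 3.

Treewidth 3.
Bags: B1 = {11, 12, 13, 14}  B2 = {9, 11, 12, 13}  B3 = {1, 9, 12, 13}  B4 = {1, 9, 10, 12}  B5 = {1, 2, 9, 10}  B6 = {1, 2, 5, 10}  B7 = {2, 3, 5, 10}  B8 = {2, 3, 5, 8}  B9 = {0, 3, 5, 8}  B10 = {0, 3, 6, 8}  B11 = {0, 6, 7, 8}  B12 = {0, 4, 6, 7}
Tree: B1–B2, B2–B3, B3–B4, B4–B5, B5–B6, B6–B7, B7–B8, B8–B9, B9–B10, B10–B11, B11–B12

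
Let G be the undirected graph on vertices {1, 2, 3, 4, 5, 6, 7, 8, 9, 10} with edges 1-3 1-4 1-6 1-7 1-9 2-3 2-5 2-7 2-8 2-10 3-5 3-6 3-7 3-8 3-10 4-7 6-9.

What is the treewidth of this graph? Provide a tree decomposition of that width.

Every bag has size at most 3, so the width is 3 − 1 = 2 and tw(G) ≤ 2. Conversely, {1, 6, 9} is a clique of size 3, and the vertices of any clique must share a bag in every tree decomposition; so some bag has ≥ 3 vertices and tw(G) ≥ 2. Therefore the treewidth is 2.

Treewidth 2.
Bags: B1 = {2, 3, 8}  B2 = {2, 3, 7}  B3 = {2, 3, 10}  B4 = {1, 3, 7}  B5 = {1, 4, 7}  B6 = {1, 3, 6}  B7 = {1, 6, 9}  B8 = {2, 3, 5}
Tree: B1–B2, B2–B3, B2–B4, B4–B5, B4–B6, B6–B7, B3–B8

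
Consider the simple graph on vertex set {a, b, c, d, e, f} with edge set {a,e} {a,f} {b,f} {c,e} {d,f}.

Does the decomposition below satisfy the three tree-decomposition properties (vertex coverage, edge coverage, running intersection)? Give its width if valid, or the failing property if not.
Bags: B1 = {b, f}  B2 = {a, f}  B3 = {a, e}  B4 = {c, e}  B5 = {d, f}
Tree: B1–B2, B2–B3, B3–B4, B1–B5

Yes; width 1.

Every vertex of G appears in some bag (union = {a, b, c, d, e, f}); every edge is covered by a bag; and for each vertex v the set of bags containing v is connected in the bag tree. The decomposition is therefore valid. The largest bag has 2 vertices, so the width is 1.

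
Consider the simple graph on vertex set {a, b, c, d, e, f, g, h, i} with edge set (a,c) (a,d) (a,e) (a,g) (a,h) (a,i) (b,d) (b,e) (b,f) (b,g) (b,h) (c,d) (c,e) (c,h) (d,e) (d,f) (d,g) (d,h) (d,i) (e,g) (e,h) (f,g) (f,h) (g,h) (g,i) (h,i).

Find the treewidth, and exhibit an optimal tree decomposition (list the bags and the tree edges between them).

Treewidth 4.
Bags: B1 = {a, d, e, g, h}  B2 = {a, c, d, e, h}  B3 = {b, d, e, g, h}  B4 = {a, d, g, h, i}  B5 = {b, d, f, g, h}
Tree: B1–B2, B1–B3, B1–B4, B3–B5

Each bag holds 5 vertices, so the decomposition has width 4, which upper-bounds the treewidth. For the lower bound, the 5 vertices {a, d, e, g, h} are pairwise adjacent, and any tree decomposition puts a clique entirely inside one bag — forcing width ≥ 4. Therefore the treewidth is 4.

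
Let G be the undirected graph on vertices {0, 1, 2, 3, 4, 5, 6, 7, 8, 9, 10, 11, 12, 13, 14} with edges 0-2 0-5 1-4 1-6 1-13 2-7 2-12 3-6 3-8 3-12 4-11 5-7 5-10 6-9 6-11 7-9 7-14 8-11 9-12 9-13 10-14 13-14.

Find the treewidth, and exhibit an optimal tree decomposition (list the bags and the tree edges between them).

Treewidth 3.
One optimal decomposition is:
Bags: B1 = {1, 4, 8, 11}  B2 = {1, 6, 8, 11}  B3 = {1, 3, 6, 8}  B4 = {1, 3, 6, 13}  B5 = {3, 6, 9, 13}  B6 = {3, 9, 12, 13}  B7 = {9, 12, 13, 14}  B8 = {7, 9, 12, 14}  B9 = {2, 7, 12, 14}  B10 = {2, 7, 10, 14}  B11 = {2, 5, 7, 10}  B12 = {0, 2, 5, 10}
Tree: B1–B2, B2–B3, B3–B4, B4–B5, B5–B6, B6–B7, B7–B8, B8–B9, B9–B10, B10–B11, B11–B12

Every bag has size at most 4, so the width is 4 − 1 = 3 and tw(G) ≤ 3. For the lower bound: the 4 vertex sets {4,8,11}, {1}, {6}, {3,9,12,13} are disjoint, each induces a connected subgraph, and every pair is joined by at least one edge of G. Contracting each set to a single vertex therefore yields K_{4} as a minor, and since treewidth is minor-monotone, tw(G) ≥ tw(K_{4}) = 3. Hence tw(G) = 3 exactly.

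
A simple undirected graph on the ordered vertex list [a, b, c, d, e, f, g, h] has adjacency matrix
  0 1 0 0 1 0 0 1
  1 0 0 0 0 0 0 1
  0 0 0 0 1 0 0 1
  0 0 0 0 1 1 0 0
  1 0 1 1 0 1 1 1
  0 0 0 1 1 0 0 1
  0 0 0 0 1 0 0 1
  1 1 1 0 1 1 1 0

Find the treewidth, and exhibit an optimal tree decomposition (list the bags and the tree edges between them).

Treewidth 2.
Bags: B1 = {e, g, h}  B2 = {a, e, h}  B3 = {a, b, h}  B4 = {c, e, h}  B5 = {e, f, h}  B6 = {d, e, f}
Tree: B1–B2, B2–B3, B1–B4, B2–B5, B5–B6

The largest bag has 3 vertices, giving width 2; this decomposition certifies tw(G) ≤ 2. For the lower bound, the 3 vertices {d, e, f} are pairwise adjacent, and any tree decomposition puts a clique entirely inside one bag — forcing width ≥ 2. Therefore the treewidth is 2.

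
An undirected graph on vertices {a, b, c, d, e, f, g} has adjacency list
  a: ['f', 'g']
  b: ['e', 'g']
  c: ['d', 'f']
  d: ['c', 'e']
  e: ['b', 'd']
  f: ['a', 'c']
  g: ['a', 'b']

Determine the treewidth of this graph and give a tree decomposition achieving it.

Treewidth 2.
One optimal decomposition is:
Bags: B1 = {b, d, e}  B2 = {b, d, g}  B3 = {a, d, g}  B4 = {a, d, f}  B5 = {c, d, f}
Tree: B1–B2, B2–B3, B3–B4, B4–B5

Every bag has size at most 3, so the width is 3 − 1 = 2 and tw(G) ≤ 2. Since d–e–b–g–a–f–c–d is a cycle in G, G is not acyclic. Forests are exactly the graphs of treewidth ≤ 1, so tw(G) ≥ 2. Therefore the treewidth is 2.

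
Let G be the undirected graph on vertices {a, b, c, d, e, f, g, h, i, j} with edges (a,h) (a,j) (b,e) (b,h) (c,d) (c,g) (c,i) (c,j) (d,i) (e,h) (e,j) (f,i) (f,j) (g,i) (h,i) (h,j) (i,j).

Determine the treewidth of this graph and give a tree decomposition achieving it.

Each bag holds 3 vertices, so the decomposition has width 2, which upper-bounds the treewidth. For the lower bound, the 3 vertices {e, h, j} are pairwise adjacent, and any tree decomposition puts a clique entirely inside one bag — forcing width ≥ 2. Hence tw(G) = 2 exactly.

Treewidth 2.
One optimal decomposition is:
Bags: B1 = {c, i, j}  B2 = {h, i, j}  B3 = {c, d, i}  B4 = {e, h, j}  B5 = {f, i, j}  B6 = {b, e, h}  B7 = {c, g, i}  B8 = {a, h, j}
Tree: B1–B2, B1–B3, B2–B4, B1–B5, B4–B6, B3–B7, B2–B8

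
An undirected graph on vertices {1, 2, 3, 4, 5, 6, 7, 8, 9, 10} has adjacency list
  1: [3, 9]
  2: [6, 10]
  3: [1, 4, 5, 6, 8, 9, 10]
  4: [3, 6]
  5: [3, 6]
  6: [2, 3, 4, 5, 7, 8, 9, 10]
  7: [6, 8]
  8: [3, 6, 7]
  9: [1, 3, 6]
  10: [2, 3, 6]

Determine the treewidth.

2

A width-2 tree decomposition is:
Bags: B1 = {3, 5, 6}  B2 = {3, 6, 9}  B3 = {1, 3, 9}  B4 = {3, 6, 8}  B5 = {3, 6, 10}  B6 = {3, 4, 6}  B7 = {2, 6, 10}  B8 = {6, 7, 8}
Tree: B1–B2, B2–B3, B1–B4, B4–B5, B5–B6, B5–B7, B4–B8
Each bag holds 3 vertices, so the decomposition has width 2, which upper-bounds the treewidth. Conversely, {1, 3, 9} is a clique of size 3, and the vertices of any clique must share a bag in every tree decomposition; so some bag has ≥ 3 vertices and tw(G) ≥ 2. Therefore the treewidth is 2.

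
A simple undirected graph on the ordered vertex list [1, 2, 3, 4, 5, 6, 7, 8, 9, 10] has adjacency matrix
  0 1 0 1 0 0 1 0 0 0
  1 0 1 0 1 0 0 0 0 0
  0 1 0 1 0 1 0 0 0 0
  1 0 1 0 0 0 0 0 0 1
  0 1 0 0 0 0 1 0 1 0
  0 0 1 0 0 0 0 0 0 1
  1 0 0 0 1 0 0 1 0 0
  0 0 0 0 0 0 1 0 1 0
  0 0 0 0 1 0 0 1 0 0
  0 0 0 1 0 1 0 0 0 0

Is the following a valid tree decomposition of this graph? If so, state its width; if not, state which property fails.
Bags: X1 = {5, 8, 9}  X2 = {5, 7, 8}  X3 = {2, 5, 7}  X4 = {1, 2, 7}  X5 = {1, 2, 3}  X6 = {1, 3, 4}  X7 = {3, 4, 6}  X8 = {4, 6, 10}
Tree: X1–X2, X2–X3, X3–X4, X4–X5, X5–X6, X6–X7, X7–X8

Every vertex of G appears in some bag (union = {1, 2, 3, 4, 5, 6, 7, 8, 9, 10}); every edge is covered by a bag; and for each vertex v the set of bags containing v is connected in the bag tree. The decomposition is therefore valid. The largest bag has 3 vertices, so the width is 2.

Yes; width 2.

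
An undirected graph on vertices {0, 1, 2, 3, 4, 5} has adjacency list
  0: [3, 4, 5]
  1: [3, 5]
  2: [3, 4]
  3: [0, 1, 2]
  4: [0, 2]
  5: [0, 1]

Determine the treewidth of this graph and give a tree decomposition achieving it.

Treewidth 2.
One such decomposition:
Bags: B1 = {0, 1, 5}  B2 = {0, 1, 3}  B3 = {0, 3, 4}  B4 = {2, 3, 4}
Tree: B1–B2, B2–B3, B3–B4

The largest bag has 3 vertices, giving width 2; this decomposition certifies tw(G) ≤ 2. Since 5–1–3–0–5 is a cycle in G, G is not acyclic. Forests are exactly the graphs of treewidth ≤ 1, so tw(G) ≥ 2. Combining the bounds, tw(G) = 2.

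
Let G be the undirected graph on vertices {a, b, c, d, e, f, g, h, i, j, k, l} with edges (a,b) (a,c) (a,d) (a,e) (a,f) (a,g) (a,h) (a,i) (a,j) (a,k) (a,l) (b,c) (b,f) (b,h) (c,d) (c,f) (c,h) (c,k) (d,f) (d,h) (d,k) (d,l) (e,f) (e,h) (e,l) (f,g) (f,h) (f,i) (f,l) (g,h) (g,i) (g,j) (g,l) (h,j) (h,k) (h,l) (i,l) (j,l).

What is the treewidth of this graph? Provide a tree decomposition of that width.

Treewidth 4.
Bags: B1 = {a, d, f, h, l}  B2 = {a, f, g, h, l}  B3 = {a, c, d, f, h}  B4 = {a, f, g, i, l}  B5 = {a, c, d, h, k}  B6 = {a, b, c, f, h}  B7 = {a, g, h, j, l}  B8 = {a, e, f, h, l}
Tree: B1–B2, B1–B3, B2–B4, B3–B5, B3–B6, B2–B7, B1–B8

The largest bag has 5 vertices, giving width 4; this decomposition certifies tw(G) ≤ 4. For the lower bound, the 5 vertices {a, g, h, j, l} are pairwise adjacent, and any tree decomposition puts a clique entirely inside one bag — forcing width ≥ 4. Therefore the treewidth is 4.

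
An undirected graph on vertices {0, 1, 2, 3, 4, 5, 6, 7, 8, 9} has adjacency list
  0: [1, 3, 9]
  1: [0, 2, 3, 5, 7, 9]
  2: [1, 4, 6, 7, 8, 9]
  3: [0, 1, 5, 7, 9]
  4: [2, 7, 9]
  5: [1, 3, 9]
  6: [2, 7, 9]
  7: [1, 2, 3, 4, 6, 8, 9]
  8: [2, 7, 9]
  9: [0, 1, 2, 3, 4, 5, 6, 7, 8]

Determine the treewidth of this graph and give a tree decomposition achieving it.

Treewidth 3.
One such decomposition:
Bags: B1 = {1, 2, 7, 9}  B2 = {2, 4, 7, 9}  B3 = {2, 6, 7, 9}  B4 = {1, 3, 7, 9}  B5 = {0, 1, 3, 9}  B6 = {1, 3, 5, 9}  B7 = {2, 7, 8, 9}
Tree: B1–B2, B1–B3, B1–B4, B4–B5, B4–B6, B3–B7

The largest bag has 4 vertices, giving width 3; this decomposition certifies tw(G) ≤ 3. For the lower bound, the 4 vertices {0, 1, 3, 9} are pairwise adjacent, and any tree decomposition puts a clique entirely inside one bag — forcing width ≥ 3. The upper and lower bounds meet at 3, so that is the treewidth.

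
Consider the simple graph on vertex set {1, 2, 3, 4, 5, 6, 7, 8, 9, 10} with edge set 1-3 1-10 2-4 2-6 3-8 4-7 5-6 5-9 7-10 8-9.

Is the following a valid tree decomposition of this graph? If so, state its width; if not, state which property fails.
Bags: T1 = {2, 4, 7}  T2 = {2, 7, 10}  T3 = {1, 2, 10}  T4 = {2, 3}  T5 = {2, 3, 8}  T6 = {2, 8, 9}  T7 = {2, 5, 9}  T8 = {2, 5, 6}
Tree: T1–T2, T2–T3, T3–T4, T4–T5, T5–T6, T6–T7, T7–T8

A tree decomposition must satisfy three properties: every vertex lies in some bag; for every edge, both endpoints lie together in some bag; and for every vertex, the bags containing it form a connected subtree. Here edge (1,3) lies in no bag, so the decomposition is invalid.

No — edge (1,3) lies in no bag.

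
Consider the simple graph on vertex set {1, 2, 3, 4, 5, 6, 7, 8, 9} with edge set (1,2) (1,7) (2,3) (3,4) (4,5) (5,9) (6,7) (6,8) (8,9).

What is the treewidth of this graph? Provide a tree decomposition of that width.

Treewidth 2.
One such decomposition:
Bags: B1 = {6, 7, 8}  B2 = {1, 7, 8}  B3 = {1, 2, 8}  B4 = {2, 3, 8}  B5 = {3, 4, 8}  B6 = {4, 5, 8}  B7 = {5, 8, 9}
Tree: B1–B2, B2–B3, B3–B4, B4–B5, B5–B6, B6–B7

Every bag has size at most 3, so the width is 3 − 1 = 2 and tw(G) ≤ 2. Since 8–6–7–1–2–3–4–5–9–8 is a cycle in G, G is not acyclic. Forests are exactly the graphs of treewidth ≤ 1, so tw(G) ≥ 2. Therefore the treewidth is 2.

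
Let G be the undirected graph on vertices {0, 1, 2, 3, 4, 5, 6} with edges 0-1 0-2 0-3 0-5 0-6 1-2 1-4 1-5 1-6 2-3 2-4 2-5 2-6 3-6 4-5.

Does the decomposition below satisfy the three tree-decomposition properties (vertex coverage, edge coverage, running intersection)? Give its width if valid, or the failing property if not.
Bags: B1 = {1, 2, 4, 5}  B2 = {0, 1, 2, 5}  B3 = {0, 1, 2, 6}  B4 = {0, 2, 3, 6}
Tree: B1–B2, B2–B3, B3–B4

Yes; width 3.

Vertex coverage: the bags together contain {0, 1, 2, 3, 4, 5, 6}, the full vertex set. Edge coverage: each edge of G has both endpoints in at least one bag. Running intersection: for every vertex, the bags containing it form a connected subtree. All three properties hold, so this is a valid tree decomposition of width max|bag| − 1 = 3, and hence tw(G) ≤ 3.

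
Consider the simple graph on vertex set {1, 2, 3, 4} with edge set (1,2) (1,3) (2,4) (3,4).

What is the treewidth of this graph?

A width-2 tree decomposition is:
Bags: B1 = {1, 3, 4}  B2 = {1, 2, 4}
Tree: B1–B2
The largest bag has 3 vertices, giving width 2; this decomposition certifies tw(G) ≤ 2. Since 1–3–4–2–1 is a cycle in G, G is not acyclic. Forests are exactly the graphs of treewidth ≤ 1, so tw(G) ≥ 2. Therefore the treewidth is 2.

2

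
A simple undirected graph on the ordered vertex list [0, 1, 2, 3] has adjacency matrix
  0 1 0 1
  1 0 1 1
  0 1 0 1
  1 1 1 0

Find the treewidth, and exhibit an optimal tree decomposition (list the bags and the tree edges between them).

Every bag has size at most 3, so the width is 3 − 1 = 2 and tw(G) ≤ 2. Conversely, {0, 1, 3} is a clique of size 3, and the vertices of any clique must share a bag in every tree decomposition; so some bag has ≥ 3 vertices and tw(G) ≥ 2. Combining the bounds, tw(G) = 2.

Treewidth 2.
One such decomposition:
Bags: B1 = {1, 2, 3}  B2 = {0, 1, 3}
Tree: B1–B2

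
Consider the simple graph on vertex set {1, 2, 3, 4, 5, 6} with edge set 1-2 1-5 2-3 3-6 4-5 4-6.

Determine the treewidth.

2

A width-2 tree decomposition is:
Bags: B1 = {2, 3, 6}  B2 = {1, 2, 6}  B3 = {1, 5, 6}  B4 = {4, 5, 6}
Tree: B1–B2, B2–B3, B3–B4
The largest bag has 3 vertices, giving width 2; this decomposition certifies tw(G) ≤ 2. For the lower bound, G contains the cycle 6–3–2–1–5–4–6, so G is not a forest; only forests have treewidth ≤ 1, hence tw(G) ≥ 2. Combining the bounds, tw(G) = 2.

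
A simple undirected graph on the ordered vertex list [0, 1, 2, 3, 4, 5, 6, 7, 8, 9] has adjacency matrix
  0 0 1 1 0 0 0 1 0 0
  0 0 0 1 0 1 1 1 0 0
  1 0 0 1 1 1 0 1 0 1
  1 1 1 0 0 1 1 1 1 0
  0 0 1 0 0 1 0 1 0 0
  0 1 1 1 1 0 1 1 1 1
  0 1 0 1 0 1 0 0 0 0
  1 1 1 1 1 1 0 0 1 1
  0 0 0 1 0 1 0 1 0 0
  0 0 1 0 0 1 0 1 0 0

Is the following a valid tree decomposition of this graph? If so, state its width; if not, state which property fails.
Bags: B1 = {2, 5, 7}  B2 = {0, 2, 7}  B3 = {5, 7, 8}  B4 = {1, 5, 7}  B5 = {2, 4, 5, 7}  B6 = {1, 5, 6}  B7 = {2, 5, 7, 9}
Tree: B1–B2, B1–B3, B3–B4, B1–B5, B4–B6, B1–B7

A tree decomposition must satisfy three properties: every vertex lies in some bag; for every edge, both endpoints lie together in some bag; and for every vertex, the bags containing it form a connected subtree. Here vertex 3 appears in no bag, so the decomposition is invalid.

No — vertex 3 appears in no bag.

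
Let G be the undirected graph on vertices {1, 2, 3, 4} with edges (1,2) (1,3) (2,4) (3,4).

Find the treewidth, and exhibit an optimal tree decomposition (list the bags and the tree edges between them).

The largest bag has 3 vertices, giving width 2; this decomposition certifies tw(G) ≤ 2. For the lower bound, G contains the cycle 1–3–4–2–1, so G is not a forest; only forests have treewidth ≤ 1, hence tw(G) ≥ 2. The upper and lower bounds meet at 2, so that is the treewidth.

Treewidth 2.
Bags: B1 = {1, 3, 4}  B2 = {1, 2, 4}
Tree: B1–B2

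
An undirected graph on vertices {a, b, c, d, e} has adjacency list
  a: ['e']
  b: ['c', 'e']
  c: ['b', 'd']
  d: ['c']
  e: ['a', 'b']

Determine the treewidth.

A width-1 tree decomposition is:
Bags: B1 = {a, e}  B2 = {b, e}  B3 = {b, c}  B4 = {c, d}
Tree: B1–B2, B2–B3, B3–B4
Each bag holds 2 vertices, so the decomposition has width 1, which upper-bounds the treewidth. Any graph with an edge has treewidth ≥ 1, and G has the edge a–e. Combining the bounds, tw(G) = 1.

1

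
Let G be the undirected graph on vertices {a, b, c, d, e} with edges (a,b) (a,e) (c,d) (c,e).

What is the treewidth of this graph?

A width-1 tree decomposition is:
Bags: B1 = {a, b}  B2 = {a, e}  B3 = {c, e}  B4 = {c, d}
Tree: B1–B2, B2–B3, B3–B4
The largest bag has 2 vertices, giving width 1; this decomposition certifies tw(G) ≤ 1. Any graph with an edge has treewidth ≥ 1, and G has the edge b–a. The upper and lower bounds meet at 1, so that is the treewidth.

1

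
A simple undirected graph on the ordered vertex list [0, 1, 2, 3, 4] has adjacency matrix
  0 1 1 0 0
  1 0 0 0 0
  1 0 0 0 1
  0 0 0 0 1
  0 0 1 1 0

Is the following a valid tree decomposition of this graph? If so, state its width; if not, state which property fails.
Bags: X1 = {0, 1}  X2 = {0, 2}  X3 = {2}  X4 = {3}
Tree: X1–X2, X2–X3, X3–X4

No — vertex 4 appears in no bag.

A tree decomposition must satisfy three properties: every vertex lies in some bag; for every edge, both endpoints lie together in some bag; and for every vertex, the bags containing it form a connected subtree. Here vertex 4 appears in no bag, so the decomposition is invalid.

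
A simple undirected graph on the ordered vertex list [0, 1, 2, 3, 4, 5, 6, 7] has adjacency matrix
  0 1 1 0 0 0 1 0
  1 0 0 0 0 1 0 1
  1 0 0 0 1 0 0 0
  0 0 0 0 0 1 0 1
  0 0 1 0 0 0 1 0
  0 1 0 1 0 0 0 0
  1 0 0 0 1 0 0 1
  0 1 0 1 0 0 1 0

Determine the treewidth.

2

A width-2 tree decomposition is:
Bags: B1 = {1, 3, 5}  B2 = {1, 3, 7}  B3 = {0, 1, 7}  B4 = {0, 6, 7}  B5 = {0, 2, 6}  B6 = {2, 4, 6}
Tree: B1–B2, B2–B3, B3–B4, B4–B5, B5–B6
Each bag holds 3 vertices, so the decomposition has width 2, which upper-bounds the treewidth. For the lower bound, G contains the cycle 5–3–7–1–5, so G is not a forest; only forests have treewidth ≤ 1, hence tw(G) ≥ 2. Combining the bounds, tw(G) = 2.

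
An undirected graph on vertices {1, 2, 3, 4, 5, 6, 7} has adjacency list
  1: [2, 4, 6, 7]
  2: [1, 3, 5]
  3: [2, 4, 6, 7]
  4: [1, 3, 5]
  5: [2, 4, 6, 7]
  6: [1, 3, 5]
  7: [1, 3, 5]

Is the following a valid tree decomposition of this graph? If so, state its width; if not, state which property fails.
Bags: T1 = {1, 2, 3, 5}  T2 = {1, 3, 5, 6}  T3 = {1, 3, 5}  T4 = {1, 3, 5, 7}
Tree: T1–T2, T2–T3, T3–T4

A tree decomposition must satisfy three properties: every vertex lies in some bag; for every edge, both endpoints lie together in some bag; and for every vertex, the bags containing it form a connected subtree. Here vertex 4 appears in no bag, so the decomposition is invalid.

No — vertex 4 appears in no bag.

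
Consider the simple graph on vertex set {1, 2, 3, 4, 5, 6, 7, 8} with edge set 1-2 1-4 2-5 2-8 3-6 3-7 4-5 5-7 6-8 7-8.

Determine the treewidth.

2

A width-2 tree decomposition is:
Bags: B1 = {3, 6, 8}  B2 = {3, 7, 8}  B3 = {2, 7, 8}  B4 = {2, 5, 7}  B5 = {1, 2, 5}  B6 = {1, 4, 5}
Tree: B1–B2, B2–B3, B3–B4, B4–B5, B5–B6
Every bag has size at most 3, so the width is 3 − 1 = 2 and tw(G) ≤ 2. For the lower bound, G contains the cycle 6–3–7–8–6, so G is not a forest; only forests have treewidth ≤ 1, hence tw(G) ≥ 2. Therefore the treewidth is 2.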